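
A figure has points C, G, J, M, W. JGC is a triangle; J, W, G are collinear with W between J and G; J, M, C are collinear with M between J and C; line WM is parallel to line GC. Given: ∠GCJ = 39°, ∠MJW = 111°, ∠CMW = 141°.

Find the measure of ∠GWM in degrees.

∠GWM = 150°

1. ∠JMW = 39°  [WM∥GC, corresponding at M]
2. ∠JWM = 30°  [△JWM]
3. ∠GWM = 150°  [linear pair at W on JG]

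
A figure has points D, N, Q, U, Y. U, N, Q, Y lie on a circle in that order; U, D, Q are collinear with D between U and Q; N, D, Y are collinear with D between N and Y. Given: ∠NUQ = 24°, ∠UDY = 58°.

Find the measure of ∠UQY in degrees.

∠UQY = 34°

1. ∠NYQ = 24°  [same arc NQ]
2. ∠QDY = 122°  [linear pair at D on UQ]
3. ∠UQY = 34°  [△QDY]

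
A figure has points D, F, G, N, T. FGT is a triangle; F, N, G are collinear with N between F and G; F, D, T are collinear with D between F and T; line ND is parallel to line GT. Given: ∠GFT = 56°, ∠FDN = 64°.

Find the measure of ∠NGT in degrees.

∠NGT = 60°

1. ∠DFN = 56°  [N on FG, D on FT]
2. ∠DNF = 60°  [△FND]
3. ∠DNG = 120°  [linear pair at N on FG]
4. ∠NGT = 60°  [ND∥GT, co-interior at G–N]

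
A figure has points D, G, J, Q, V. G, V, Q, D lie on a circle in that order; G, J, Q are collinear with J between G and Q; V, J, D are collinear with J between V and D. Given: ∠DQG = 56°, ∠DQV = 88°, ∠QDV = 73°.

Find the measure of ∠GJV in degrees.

1. ∠DVG = 56°  [same arc GD]
2. ∠QGV = 73°  [same arc VQ]
3. ∠GJV = 51°  [△GJV]

∠GJV = 51°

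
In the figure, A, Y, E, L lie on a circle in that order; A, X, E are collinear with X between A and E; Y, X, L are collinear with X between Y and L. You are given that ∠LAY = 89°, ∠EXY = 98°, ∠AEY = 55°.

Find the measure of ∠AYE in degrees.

1. ∠LEY = 91°  [cyclic AYEL, opposite ∠A+∠E]
2. ∠EYL = 27°  [△YXE]
3. ∠ELY = 62°  [△YEL]
4. ∠EAY = 62°  [same arc YE]
5. ∠AYE = 63°  [△AYE]

∠AYE = 63°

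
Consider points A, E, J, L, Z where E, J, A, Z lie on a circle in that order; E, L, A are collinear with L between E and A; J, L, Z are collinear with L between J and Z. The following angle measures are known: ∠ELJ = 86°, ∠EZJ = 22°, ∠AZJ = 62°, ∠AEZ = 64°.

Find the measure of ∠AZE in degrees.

1. ∠ALZ = 86°  [vertical angles at L]
2. ∠EAZ = 32°  [△ALZ]
3. ∠AZE = 84°  [△EAZ]

∠AZE = 84°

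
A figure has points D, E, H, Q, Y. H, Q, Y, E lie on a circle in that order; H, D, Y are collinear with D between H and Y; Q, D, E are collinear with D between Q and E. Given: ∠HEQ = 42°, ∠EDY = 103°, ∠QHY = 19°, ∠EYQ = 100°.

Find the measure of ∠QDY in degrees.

1. ∠HYQ = 42°  [same arc HQ]
2. ∠QEY = 19°  [same arc QY]
3. ∠EQY = 61°  [△QYE]
4. ∠QDY = 77°  [△QDY]

∠QDY = 77°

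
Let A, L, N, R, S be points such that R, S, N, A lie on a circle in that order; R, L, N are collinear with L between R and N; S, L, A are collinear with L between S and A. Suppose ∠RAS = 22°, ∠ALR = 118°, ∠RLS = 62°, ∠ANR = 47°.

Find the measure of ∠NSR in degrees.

∠NSR = 87°

1. ∠ARN = 40°  [△RLA]
2. ∠NAR = 93°  [△RNA]
3. ∠NSR = 87°  [cyclic RSNA, opposite ∠S+∠A]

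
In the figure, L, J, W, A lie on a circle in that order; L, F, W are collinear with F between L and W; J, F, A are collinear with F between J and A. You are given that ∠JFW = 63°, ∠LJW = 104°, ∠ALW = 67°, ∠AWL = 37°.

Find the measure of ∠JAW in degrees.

1. ∠AFL = 63°  [vertical angles at F]
2. ∠AFW = 117°  [linear pair at F on LW]
3. ∠JAW = 26°  [△WFA]

∠JAW = 26°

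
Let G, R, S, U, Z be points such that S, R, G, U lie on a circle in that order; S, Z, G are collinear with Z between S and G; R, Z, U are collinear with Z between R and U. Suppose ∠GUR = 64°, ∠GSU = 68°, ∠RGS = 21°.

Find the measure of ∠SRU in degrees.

∠SRU = 27°

1. ∠GSR = 64°  [same arc RG]
2. ∠GRU = 68°  [same arc GU]
3. ∠GZR = 91°  [△RZG]
4. ∠RZS = 89°  [linear pair at Z on SG]
5. ∠SRU = 27°  [△SZR]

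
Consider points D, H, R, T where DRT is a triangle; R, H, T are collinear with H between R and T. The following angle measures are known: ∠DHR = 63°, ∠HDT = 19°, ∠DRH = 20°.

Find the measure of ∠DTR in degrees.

1. ∠DHT = 117°  [linear pair at H on RT]
2. ∠DTH = 44°  [△DHT]
3. ∠DTR = 44°  [H on ray TR]

∠DTR = 44°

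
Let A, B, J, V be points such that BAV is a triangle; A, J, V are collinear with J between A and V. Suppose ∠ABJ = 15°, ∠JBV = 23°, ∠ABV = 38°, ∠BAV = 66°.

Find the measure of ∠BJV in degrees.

∠BJV = 81°

1. ∠AVB = 76°  [△BAV]
2. ∠BVJ = 76°  [J on ray VA]
3. ∠BJV = 81°  [△BJV]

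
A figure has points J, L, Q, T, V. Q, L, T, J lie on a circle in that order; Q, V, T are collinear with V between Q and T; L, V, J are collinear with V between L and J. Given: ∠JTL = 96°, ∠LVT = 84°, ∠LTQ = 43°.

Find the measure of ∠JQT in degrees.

∠JQT = 53°

1. ∠JVQ = 84°  [vertical angles at V]
2. ∠LJQ = 43°  [same arc QL]
3. ∠JQT = 53°  [△QVJ]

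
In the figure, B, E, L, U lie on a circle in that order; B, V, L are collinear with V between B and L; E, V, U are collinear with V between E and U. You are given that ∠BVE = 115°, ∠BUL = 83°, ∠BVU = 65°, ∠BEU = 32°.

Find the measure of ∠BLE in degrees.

1. ∠EBL = 33°  [△BVE]
2. ∠BEL = 97°  [cyclic BELU, opposite ∠E+∠U]
3. ∠BLE = 50°  [△BEL]

∠BLE = 50°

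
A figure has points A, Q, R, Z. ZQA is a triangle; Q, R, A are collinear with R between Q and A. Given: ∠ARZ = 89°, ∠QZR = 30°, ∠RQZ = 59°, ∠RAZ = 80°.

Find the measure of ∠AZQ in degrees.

1. ∠AQZ = 59°  [R on ray QA]
2. ∠QAZ = 80°  [R on ray AQ]
3. ∠AZQ = 41°  [△ZQA]

∠AZQ = 41°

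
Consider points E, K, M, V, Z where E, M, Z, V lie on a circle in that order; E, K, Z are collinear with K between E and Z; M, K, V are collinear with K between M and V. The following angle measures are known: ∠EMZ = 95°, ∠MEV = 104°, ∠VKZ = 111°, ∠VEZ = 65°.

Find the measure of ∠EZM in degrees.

∠EZM = 46°

1. ∠EKM = 111°  [vertical angles at K]
2. ∠VMZ = 65°  [same arc ZV]
3. ∠MKZ = 69°  [linear pair at K on EZ]
4. ∠EZM = 46°  [△MKZ]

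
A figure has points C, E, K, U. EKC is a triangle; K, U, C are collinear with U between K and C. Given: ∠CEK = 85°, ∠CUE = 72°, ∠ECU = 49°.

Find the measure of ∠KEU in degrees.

∠KEU = 26°

1. ∠EUK = 108°  [linear pair at U on KC]
2. ∠ECK = 49°  [U on ray CK]
3. ∠CKE = 46°  [△EKC]
4. ∠EKU = 46°  [U on ray KC]
5. ∠KEU = 26°  [△EKU]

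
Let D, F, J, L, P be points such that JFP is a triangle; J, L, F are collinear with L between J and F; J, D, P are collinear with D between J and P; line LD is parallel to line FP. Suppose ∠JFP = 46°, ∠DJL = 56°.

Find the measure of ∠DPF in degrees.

∠DPF = 78°

1. ∠DLJ = 46°  [LD∥FP, corresponding at L]
2. ∠JDL = 78°  [△JLD]
3. ∠LDP = 102°  [linear pair at D on JP]
4. ∠DPF = 78°  [LD∥FP, co-interior at P–D]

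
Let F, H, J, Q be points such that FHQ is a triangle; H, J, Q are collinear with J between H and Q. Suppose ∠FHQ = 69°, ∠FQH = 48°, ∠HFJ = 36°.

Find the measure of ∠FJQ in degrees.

∠FJQ = 105°

1. ∠FHJ = 69°  [J on ray HQ]
2. ∠FJH = 75°  [△FHJ]
3. ∠FJQ = 105°  [linear pair at J on HQ]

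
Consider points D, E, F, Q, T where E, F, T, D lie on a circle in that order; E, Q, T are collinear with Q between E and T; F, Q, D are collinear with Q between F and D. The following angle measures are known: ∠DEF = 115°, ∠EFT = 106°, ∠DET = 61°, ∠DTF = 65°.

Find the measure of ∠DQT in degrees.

∠DQT = 81°

1. ∠EDT = 74°  [cyclic EFTD, opposite ∠F+∠D]
2. ∠DFT = 61°  [same arc TD]
3. ∠DTE = 45°  [△ETD]
4. ∠FDT = 54°  [△FTD]
5. ∠DQT = 81°  [△TQD]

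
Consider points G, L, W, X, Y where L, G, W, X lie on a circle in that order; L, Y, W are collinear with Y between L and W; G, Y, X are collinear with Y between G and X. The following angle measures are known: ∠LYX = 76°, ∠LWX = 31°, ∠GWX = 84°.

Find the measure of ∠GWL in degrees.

1. ∠GYW = 76°  [vertical angles at Y]
2. ∠WYX = 104°  [linear pair at Y on LW]
3. ∠GXW = 45°  [△WYX]
4. ∠WGX = 51°  [△GWX]
5. ∠GWL = 53°  [△GYW]

∠GWL = 53°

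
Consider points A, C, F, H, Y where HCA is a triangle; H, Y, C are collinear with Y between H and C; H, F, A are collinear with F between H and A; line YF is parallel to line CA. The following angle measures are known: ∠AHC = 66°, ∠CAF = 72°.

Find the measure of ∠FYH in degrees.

1. ∠CAH = 72°  [F on ray AH]
2. ∠ACH = 42°  [△HCA]
3. ∠FYH = 42°  [YF∥CA, corresponding at Y]

∠FYH = 42°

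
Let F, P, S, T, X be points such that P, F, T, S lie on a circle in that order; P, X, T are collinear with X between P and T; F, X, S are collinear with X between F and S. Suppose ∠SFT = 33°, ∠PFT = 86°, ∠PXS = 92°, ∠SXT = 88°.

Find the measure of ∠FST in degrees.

∠FST = 39°

1. ∠SPT = 33°  [same arc TS]
2. ∠PST = 94°  [cyclic PFTS, opposite ∠F+∠S]
3. ∠PTS = 53°  [△PTS]
4. ∠FST = 39°  [△TXS]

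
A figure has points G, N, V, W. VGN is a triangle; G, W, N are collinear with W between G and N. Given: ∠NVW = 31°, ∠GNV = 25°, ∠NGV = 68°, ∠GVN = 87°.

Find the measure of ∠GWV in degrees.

1. ∠VNW = 25°  [W on ray NG]
2. ∠NWV = 124°  [△VWN]
3. ∠GWV = 56°  [linear pair at W on GN]

∠GWV = 56°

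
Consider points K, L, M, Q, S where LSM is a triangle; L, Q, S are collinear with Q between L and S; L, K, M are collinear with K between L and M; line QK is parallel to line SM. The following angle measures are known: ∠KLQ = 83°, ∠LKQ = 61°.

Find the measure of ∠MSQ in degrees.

∠MSQ = 36°

1. ∠KQL = 36°  [△LQK]
2. ∠KQS = 144°  [linear pair at Q on LS]
3. ∠MSQ = 36°  [QK∥SM, co-interior at S–Q]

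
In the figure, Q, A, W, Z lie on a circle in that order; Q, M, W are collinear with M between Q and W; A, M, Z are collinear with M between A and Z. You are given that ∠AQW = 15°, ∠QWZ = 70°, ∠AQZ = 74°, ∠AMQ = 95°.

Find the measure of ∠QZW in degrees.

∠QZW = 51°

1. ∠AZW = 15°  [same arc AW]
2. ∠QAZ = 70°  [△QMA]
3. ∠WMZ = 95°  [△WMZ]
4. ∠AZQ = 36°  [△QAZ]
5. ∠QMZ = 85°  [linear pair at M on QW]
6. ∠WQZ = 59°  [△QMZ]
7. ∠QZW = 51°  [△QWZ]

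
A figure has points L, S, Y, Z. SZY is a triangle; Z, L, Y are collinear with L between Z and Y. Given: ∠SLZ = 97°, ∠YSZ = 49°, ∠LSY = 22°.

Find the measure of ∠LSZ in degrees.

1. ∠SLY = 83°  [linear pair at L on ZY]
2. ∠LYS = 75°  [△SLY]
3. ∠SYZ = 75°  [L on ray YZ]
4. ∠SZY = 56°  [△SZY]
5. ∠LZS = 56°  [L on ray ZY]
6. ∠LSZ = 27°  [△SZL]

∠LSZ = 27°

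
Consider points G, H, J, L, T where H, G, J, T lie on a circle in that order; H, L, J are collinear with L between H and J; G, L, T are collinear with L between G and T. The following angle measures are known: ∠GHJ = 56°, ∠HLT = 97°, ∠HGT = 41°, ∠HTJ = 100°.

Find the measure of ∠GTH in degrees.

∠GTH = 44°

1. ∠HJT = 41°  [same arc HT]
2. ∠JHT = 39°  [△HJT]
3. ∠GTH = 44°  [△HLT]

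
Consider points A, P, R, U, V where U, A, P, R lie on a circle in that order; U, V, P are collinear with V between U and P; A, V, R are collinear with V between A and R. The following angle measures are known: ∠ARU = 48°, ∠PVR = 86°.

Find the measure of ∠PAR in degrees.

1. ∠APU = 48°  [same arc UA]
2. ∠AVU = 86°  [vertical angles at V]
3. ∠AVP = 94°  [linear pair at V on UP]
4. ∠PAR = 38°  [△AVP]

∠PAR = 38°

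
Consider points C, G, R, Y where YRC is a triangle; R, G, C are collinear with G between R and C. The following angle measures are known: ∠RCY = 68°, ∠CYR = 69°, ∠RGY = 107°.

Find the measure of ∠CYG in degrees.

∠CYG = 39°

1. ∠GCY = 68°  [G on ray CR]
2. ∠CGY = 73°  [linear pair at G on RC]
3. ∠CYG = 39°  [△YGC]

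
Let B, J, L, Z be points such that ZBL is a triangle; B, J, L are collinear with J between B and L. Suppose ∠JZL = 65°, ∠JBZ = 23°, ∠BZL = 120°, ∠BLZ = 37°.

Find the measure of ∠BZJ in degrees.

1. ∠JLZ = 37°  [J on ray LB]
2. ∠LJZ = 78°  [△ZJL]
3. ∠BJZ = 102°  [linear pair at J on BL]
4. ∠BZJ = 55°  [△ZBJ]

∠BZJ = 55°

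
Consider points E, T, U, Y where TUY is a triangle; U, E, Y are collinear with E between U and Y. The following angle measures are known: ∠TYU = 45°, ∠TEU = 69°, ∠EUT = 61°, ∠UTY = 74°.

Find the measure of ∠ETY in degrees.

∠ETY = 24°

1. ∠EYT = 45°  [E on ray YU]
2. ∠TEY = 111°  [linear pair at E on UY]
3. ∠ETY = 24°  [△TEY]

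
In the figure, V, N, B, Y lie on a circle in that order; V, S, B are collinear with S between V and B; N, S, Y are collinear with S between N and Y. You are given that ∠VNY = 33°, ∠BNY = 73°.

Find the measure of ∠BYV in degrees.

1. ∠VBY = 33°  [same arc VY]
2. ∠BVY = 73°  [same arc BY]
3. ∠BYV = 74°  [△VBY]

∠BYV = 74°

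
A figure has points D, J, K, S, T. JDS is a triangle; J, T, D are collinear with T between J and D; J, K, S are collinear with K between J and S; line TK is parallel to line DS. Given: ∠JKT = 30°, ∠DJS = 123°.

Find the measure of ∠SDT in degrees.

1. ∠DSJ = 30°  [TK∥DS, corresponding at K]
2. ∠JDS = 27°  [△JDS]
3. ∠SDT = 27°  [T on ray DJ]

∠SDT = 27°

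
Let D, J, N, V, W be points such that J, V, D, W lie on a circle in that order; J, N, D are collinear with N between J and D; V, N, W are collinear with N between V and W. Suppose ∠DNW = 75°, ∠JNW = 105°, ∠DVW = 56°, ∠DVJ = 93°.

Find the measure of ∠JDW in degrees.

1. ∠DJW = 56°  [same arc DW]
2. ∠DWJ = 87°  [cyclic JVDW, opposite ∠V+∠W]
3. ∠JDW = 37°  [△JDW]

∠JDW = 37°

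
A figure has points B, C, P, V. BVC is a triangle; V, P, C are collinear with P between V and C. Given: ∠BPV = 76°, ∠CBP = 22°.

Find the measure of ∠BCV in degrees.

1. ∠BPC = 104°  [linear pair at P on VC]
2. ∠BCP = 54°  [△BPC]
3. ∠BCV = 54°  [P on ray CV]

∠BCV = 54°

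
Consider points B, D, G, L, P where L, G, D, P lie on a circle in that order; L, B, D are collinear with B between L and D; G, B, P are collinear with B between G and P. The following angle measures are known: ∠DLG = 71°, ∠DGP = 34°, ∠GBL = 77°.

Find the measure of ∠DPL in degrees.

∠DPL = 114°

1. ∠DPG = 71°  [same arc GD]
2. ∠DLP = 34°  [same arc DP]
3. ∠DBP = 77°  [vertical angles at B]
4. ∠LDP = 32°  [△DBP]
5. ∠DPL = 114°  [△LDP]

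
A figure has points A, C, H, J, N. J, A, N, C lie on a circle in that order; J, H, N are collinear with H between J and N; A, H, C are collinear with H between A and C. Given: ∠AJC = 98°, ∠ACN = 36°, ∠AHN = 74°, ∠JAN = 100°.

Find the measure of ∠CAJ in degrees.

∠CAJ = 38°

1. ∠AJN = 36°  [same arc AN]
2. ∠AHJ = 106°  [linear pair at H on JN]
3. ∠CAJ = 38°  [△JHA]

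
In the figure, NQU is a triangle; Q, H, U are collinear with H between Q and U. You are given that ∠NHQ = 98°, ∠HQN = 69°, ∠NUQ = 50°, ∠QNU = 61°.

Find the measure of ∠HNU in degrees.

1. ∠NHU = 82°  [linear pair at H on QU]
2. ∠HUN = 50°  [H on ray UQ]
3. ∠HNU = 48°  [△NHU]

∠HNU = 48°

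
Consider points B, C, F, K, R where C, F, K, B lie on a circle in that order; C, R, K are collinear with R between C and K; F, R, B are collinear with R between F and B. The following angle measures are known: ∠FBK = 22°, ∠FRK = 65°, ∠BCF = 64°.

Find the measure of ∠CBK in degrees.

∠CBK = 95°

1. ∠FCK = 22°  [same arc FK]
2. ∠CRF = 115°  [linear pair at R on CK]
3. ∠BKF = 116°  [cyclic CFKB, opposite ∠C+∠K]
4. ∠BFC = 43°  [△CRF]
5. ∠BFK = 42°  [△FKB]
6. ∠BKC = 43°  [same arc CB]
7. ∠BCK = 42°  [same arc KB]
8. ∠CBK = 95°  [△CKB]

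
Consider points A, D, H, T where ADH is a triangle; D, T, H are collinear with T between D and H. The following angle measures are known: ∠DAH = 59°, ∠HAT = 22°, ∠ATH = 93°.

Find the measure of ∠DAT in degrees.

∠DAT = 37°

1. ∠AHT = 65°  [△ATH]
2. ∠ATD = 87°  [linear pair at T on DH]
3. ∠AHD = 65°  [T on ray HD]
4. ∠ADH = 56°  [△ADH]
5. ∠ADT = 56°  [T on ray DH]
6. ∠DAT = 37°  [△ADT]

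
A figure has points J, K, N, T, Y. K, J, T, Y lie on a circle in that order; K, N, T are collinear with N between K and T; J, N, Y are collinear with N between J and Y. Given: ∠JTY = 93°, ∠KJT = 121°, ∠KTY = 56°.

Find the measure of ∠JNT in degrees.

1. ∠JKY = 87°  [cyclic KJTY, opposite ∠K+∠T]
2. ∠KYT = 59°  [cyclic KJTY, opposite ∠J+∠Y]
3. ∠KJY = 56°  [same arc KY]
4. ∠TKY = 65°  [△KTY]
5. ∠JYK = 37°  [△KJY]
6. ∠TJY = 65°  [same arc TY]
7. ∠JTK = 37°  [same arc KJ]
8. ∠JNT = 78°  [△JNT]

∠JNT = 78°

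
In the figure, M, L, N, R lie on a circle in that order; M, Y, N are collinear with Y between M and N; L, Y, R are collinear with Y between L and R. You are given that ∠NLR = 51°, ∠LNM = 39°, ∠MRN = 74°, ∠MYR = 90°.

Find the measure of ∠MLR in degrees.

1. ∠NMR = 51°  [same arc NR]
2. ∠MNR = 55°  [△MNR]
3. ∠MLR = 55°  [same arc MR]

∠MLR = 55°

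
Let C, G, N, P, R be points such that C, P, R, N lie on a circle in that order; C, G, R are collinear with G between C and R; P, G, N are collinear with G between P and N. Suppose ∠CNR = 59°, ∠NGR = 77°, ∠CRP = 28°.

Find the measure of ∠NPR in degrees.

∠NPR = 49°

1. ∠CGP = 77°  [vertical angles at G]
2. ∠PGR = 103°  [linear pair at G on CR]
3. ∠NPR = 49°  [△PGR]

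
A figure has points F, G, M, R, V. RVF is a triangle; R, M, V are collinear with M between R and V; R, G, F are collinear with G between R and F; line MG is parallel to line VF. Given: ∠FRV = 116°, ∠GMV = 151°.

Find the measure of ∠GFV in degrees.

∠GFV = 35°

1. ∠GRM = 116°  [M on RV, G on RF]
2. ∠GMR = 29°  [linear pair at M on RV]
3. ∠MGR = 35°  [△RMG]
4. ∠FGM = 145°  [linear pair at G on RF]
5. ∠GFV = 35°  [MG∥VF, co-interior at F–G]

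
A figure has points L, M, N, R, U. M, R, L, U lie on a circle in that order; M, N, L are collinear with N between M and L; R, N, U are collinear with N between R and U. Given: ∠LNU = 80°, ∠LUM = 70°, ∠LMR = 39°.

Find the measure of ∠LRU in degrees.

1. ∠MNR = 80°  [vertical angles at N]
2. ∠LRM = 110°  [cyclic MRLU, opposite ∠R+∠U]
3. ∠MLR = 31°  [△MRL]
4. ∠LNR = 100°  [linear pair at N on ML]
5. ∠LRU = 49°  [△RNL]

∠LRU = 49°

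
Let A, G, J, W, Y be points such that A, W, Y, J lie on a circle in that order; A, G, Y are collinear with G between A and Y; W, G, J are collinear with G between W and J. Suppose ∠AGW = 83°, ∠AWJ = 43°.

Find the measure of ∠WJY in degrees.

∠WJY = 54°

1. ∠JGY = 83°  [vertical angles at G]
2. ∠AYJ = 43°  [same arc AJ]
3. ∠WJY = 54°  [△YGJ]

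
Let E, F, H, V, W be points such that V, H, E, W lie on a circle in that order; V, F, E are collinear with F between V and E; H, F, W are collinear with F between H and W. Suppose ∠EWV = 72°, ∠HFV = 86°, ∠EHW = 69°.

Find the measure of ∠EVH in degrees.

∠EVH = 55°

1. ∠EHV = 108°  [cyclic VHEW, opposite ∠H+∠W]
2. ∠EFH = 94°  [linear pair at F on VE]
3. ∠HEV = 17°  [△HFE]
4. ∠EVH = 55°  [△VHE]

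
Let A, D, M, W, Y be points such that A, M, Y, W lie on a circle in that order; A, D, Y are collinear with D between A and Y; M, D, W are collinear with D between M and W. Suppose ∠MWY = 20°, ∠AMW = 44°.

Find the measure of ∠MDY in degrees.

∠MDY = 64°

1. ∠MAY = 20°  [same arc MY]
2. ∠ADM = 116°  [△ADM]
3. ∠MDY = 64°  [linear pair at D on AY]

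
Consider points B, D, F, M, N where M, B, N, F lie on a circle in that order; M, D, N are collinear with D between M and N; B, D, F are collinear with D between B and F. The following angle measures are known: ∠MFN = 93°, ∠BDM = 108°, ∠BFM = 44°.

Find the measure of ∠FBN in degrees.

∠FBN = 64°

1. ∠BDN = 72°  [linear pair at D on MN]
2. ∠BNM = 44°  [same arc MB]
3. ∠FBN = 64°  [△BDN]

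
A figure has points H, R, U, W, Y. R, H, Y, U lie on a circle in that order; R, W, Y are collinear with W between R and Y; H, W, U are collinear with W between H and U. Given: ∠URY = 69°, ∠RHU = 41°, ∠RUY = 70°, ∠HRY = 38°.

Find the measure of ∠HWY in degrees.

∠HWY = 79°

1. ∠UHY = 69°  [same arc YU]
2. ∠RHY = 110°  [cyclic RHYU, opposite ∠H+∠U]
3. ∠HYR = 32°  [△RHY]
4. ∠HWY = 79°  [△HWY]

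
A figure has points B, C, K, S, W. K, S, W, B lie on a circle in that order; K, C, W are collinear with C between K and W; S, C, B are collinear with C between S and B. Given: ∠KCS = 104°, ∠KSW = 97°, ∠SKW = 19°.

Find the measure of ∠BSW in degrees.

1. ∠SCW = 76°  [linear pair at C on KW]
2. ∠KWS = 64°  [△KSW]
3. ∠BSW = 40°  [△SCW]

∠BSW = 40°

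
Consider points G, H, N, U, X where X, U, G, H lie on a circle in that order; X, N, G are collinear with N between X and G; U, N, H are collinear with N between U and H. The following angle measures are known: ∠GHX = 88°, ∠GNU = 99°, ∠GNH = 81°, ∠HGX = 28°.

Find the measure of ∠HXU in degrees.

∠HXU = 135°

1. ∠GXH = 64°  [△XGH]
2. ∠HNX = 99°  [vertical angles at N]
3. ∠HUX = 28°  [same arc XH]
4. ∠UHX = 17°  [△XNH]
5. ∠HXU = 135°  [△XUH]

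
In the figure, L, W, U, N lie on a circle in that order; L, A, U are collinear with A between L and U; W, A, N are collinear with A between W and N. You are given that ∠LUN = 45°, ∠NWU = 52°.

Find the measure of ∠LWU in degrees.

1. ∠NLU = 52°  [same arc UN]
2. ∠LNU = 83°  [△LUN]
3. ∠LWU = 97°  [cyclic LWUN, opposite ∠W+∠N]

∠LWU = 97°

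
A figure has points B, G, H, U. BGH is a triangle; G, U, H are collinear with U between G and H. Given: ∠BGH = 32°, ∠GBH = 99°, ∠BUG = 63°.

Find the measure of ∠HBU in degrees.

1. ∠BHG = 49°  [△BGH]
2. ∠BUH = 117°  [linear pair at U on GH]
3. ∠BHU = 49°  [U on ray HG]
4. ∠HBU = 14°  [△BUH]

∠HBU = 14°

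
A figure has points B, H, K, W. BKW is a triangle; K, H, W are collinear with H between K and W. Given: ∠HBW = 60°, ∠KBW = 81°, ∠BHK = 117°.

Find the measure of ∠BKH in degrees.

1. ∠BHW = 63°  [linear pair at H on KW]
2. ∠BWH = 57°  [△BHW]
3. ∠BWK = 57°  [H on ray WK]
4. ∠BKW = 42°  [△BKW]
5. ∠BKH = 42°  [H on ray KW]

∠BKH = 42°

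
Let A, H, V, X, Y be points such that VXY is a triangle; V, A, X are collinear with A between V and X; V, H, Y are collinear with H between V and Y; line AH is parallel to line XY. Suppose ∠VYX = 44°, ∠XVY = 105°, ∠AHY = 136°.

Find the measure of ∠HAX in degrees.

∠HAX = 149°

1. ∠VXY = 31°  [△VXY]
2. ∠HAV = 31°  [AH∥XY, corresponding at A]
3. ∠HAX = 149°  [linear pair at A on VX]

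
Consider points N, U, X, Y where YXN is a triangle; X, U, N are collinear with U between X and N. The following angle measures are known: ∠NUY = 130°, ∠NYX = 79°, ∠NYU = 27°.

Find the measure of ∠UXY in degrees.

∠UXY = 78°

1. ∠UNY = 23°  [△YUN]
2. ∠XNY = 23°  [U on ray NX]
3. ∠NXY = 78°  [△YXN]
4. ∠UXY = 78°  [U on ray XN]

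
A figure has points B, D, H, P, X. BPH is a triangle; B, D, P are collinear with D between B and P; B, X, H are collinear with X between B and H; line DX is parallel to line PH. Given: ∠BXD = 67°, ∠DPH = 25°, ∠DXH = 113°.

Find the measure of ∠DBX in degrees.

∠DBX = 88°

1. ∠BHP = 67°  [DX∥PH, corresponding at X]
2. ∠BPH = 25°  [D on ray PB]
3. ∠HBP = 88°  [△BPH]
4. ∠DBX = 88°  [D on BP, X on BH]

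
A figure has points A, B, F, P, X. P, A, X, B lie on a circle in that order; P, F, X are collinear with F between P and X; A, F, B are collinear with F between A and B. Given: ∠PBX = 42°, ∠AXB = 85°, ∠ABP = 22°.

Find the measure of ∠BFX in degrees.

∠BFX = 97°

1. ∠PAX = 138°  [cyclic PAXB, opposite ∠A+∠B]
2. ∠APB = 95°  [cyclic PAXB, opposite ∠P+∠X]
3. ∠AXP = 22°  [same arc PA]
4. ∠BAP = 63°  [△PAB]
5. ∠APX = 20°  [△PAX]
6. ∠BXP = 63°  [same arc PB]
7. ∠ABX = 20°  [same arc AX]
8. ∠BFX = 97°  [△XFB]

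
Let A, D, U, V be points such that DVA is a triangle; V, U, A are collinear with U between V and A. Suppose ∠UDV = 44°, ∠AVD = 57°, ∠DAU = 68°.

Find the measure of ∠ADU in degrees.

∠ADU = 11°

1. ∠DVU = 57°  [U on ray VA]
2. ∠DUV = 79°  [△DVU]
3. ∠AUD = 101°  [linear pair at U on VA]
4. ∠ADU = 11°  [△DUA]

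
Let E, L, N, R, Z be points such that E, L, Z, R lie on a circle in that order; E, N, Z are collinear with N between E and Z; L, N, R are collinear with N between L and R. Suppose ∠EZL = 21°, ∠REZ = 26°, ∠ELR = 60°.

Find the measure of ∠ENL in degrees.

∠ENL = 47°

1. ∠RLZ = 26°  [same arc ZR]
2. ∠LNZ = 133°  [△LNZ]
3. ∠ENL = 47°  [linear pair at N on EZ]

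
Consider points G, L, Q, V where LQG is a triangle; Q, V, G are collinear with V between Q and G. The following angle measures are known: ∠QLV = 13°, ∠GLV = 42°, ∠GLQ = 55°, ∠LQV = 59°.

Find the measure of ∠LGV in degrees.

∠LGV = 66°

1. ∠LVQ = 108°  [△LQV]
2. ∠GVL = 72°  [linear pair at V on QG]
3. ∠LGV = 66°  [△LVG]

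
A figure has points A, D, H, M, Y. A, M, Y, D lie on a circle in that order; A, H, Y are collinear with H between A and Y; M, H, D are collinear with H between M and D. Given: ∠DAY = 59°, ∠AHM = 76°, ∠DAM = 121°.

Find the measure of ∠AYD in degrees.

∠AYD = 42°

1. ∠DMY = 59°  [same arc YD]
2. ∠DHY = 76°  [vertical angles at H]
3. ∠DYM = 59°  [cyclic AMYD, opposite ∠A+∠Y]
4. ∠MDY = 62°  [△MYD]
5. ∠AYD = 42°  [△YHD]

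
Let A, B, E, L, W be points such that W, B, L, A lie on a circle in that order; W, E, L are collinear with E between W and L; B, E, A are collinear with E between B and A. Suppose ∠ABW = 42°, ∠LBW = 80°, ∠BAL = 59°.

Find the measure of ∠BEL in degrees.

∠BEL = 101°

1. ∠ALW = 42°  [same arc WA]
2. ∠LAW = 100°  [cyclic WBLA, opposite ∠B+∠A]
3. ∠BWL = 59°  [same arc BL]
4. ∠AWL = 38°  [△WLA]
5. ∠BLW = 41°  [△WBL]
6. ∠ABL = 38°  [same arc LA]
7. ∠BEL = 101°  [△BEL]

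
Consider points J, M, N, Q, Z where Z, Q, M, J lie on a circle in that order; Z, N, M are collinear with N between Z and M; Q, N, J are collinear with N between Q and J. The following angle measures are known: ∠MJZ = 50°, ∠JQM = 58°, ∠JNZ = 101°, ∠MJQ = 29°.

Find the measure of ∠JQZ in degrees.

1. ∠JZM = 58°  [same arc MJ]
2. ∠JMQ = 93°  [△QMJ]
3. ∠QJZ = 21°  [△ZNJ]
4. ∠JZQ = 87°  [cyclic ZQMJ, opposite ∠Z+∠M]
5. ∠JQZ = 72°  [△ZQJ]

∠JQZ = 72°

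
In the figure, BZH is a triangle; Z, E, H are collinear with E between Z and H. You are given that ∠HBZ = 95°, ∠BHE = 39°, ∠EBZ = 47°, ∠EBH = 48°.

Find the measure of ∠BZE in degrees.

∠BZE = 46°

1. ∠BEH = 93°  [△BEH]
2. ∠BEZ = 87°  [linear pair at E on ZH]
3. ∠BZE = 46°  [△BZE]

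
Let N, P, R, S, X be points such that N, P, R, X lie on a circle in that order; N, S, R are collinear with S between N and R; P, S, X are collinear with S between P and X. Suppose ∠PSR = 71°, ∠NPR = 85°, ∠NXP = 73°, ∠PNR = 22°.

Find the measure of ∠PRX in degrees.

∠PRX = 122°

1. ∠NRP = 73°  [△NPR]
2. ∠PXR = 22°  [same arc PR]
3. ∠RPX = 36°  [△PSR]
4. ∠PRX = 122°  [△PRX]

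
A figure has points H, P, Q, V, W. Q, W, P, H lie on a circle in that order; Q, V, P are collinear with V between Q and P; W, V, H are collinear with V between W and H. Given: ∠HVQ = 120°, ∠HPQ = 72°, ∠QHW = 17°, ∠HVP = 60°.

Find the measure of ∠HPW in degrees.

1. ∠PVW = 120°  [vertical angles at V]
2. ∠PHW = 48°  [△PVH]
3. ∠QPW = 17°  [same arc QW]
4. ∠HWP = 43°  [△WVP]
5. ∠HPW = 89°  [△WPH]

∠HPW = 89°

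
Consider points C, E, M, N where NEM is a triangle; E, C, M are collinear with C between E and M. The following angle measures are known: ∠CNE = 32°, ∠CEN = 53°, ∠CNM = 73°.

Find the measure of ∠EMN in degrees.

1. ∠ECN = 95°  [△NEC]
2. ∠MCN = 85°  [linear pair at C on EM]
3. ∠CMN = 22°  [△NCM]
4. ∠EMN = 22°  [C on ray ME]

∠EMN = 22°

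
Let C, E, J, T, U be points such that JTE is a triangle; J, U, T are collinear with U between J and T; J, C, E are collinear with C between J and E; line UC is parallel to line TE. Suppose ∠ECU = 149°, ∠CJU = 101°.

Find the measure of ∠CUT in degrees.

∠CUT = 132°

1. ∠JCU = 31°  [linear pair at C on JE]
2. ∠CUJ = 48°  [△JUC]
3. ∠CUT = 132°  [linear pair at U on JT]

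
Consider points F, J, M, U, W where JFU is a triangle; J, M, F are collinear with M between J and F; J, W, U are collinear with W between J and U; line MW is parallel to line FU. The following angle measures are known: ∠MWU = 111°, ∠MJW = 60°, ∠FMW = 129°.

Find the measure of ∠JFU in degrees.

1. ∠JWM = 69°  [linear pair at W on JU]
2. ∠JMW = 51°  [△JMW]
3. ∠JFU = 51°  [MW∥FU, corresponding at M]

∠JFU = 51°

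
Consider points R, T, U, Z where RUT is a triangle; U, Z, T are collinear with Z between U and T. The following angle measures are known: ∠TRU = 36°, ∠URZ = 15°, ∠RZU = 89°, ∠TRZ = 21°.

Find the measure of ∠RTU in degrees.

∠RTU = 68°

1. ∠RZT = 91°  [linear pair at Z on UT]
2. ∠RTZ = 68°  [△RZT]
3. ∠RTU = 68°  [Z on ray TU]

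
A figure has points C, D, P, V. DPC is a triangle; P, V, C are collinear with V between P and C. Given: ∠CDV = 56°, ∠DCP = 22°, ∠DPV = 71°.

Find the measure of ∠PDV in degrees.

∠PDV = 31°

1. ∠DCV = 22°  [V on ray CP]
2. ∠CVD = 102°  [△DVC]
3. ∠DVP = 78°  [linear pair at V on PC]
4. ∠PDV = 31°  [△DPV]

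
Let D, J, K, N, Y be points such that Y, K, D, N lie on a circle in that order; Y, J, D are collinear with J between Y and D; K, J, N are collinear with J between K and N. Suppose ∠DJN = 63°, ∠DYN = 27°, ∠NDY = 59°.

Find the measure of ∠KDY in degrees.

∠KDY = 36°

1. ∠KJY = 63°  [vertical angles at J]
2. ∠DKN = 27°  [same arc DN]
3. ∠DJK = 117°  [linear pair at J on YD]
4. ∠KDY = 36°  [△KJD]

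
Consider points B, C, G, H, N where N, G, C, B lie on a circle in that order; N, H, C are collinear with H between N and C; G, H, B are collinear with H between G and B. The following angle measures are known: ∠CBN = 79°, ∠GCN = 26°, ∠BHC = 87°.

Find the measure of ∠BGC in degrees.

∠BGC = 61°

1. ∠GBN = 26°  [same arc NG]
2. ∠BHN = 93°  [linear pair at H on NC]
3. ∠BNC = 61°  [△NHB]
4. ∠BGC = 61°  [same arc CB]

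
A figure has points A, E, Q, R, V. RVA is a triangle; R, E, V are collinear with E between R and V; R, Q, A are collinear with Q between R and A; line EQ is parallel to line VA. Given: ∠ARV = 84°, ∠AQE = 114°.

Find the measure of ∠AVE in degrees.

1. ∠ERQ = 84°  [E on RV, Q on RA]
2. ∠EQR = 66°  [linear pair at Q on RA]
3. ∠QER = 30°  [△REQ]
4. ∠QEV = 150°  [linear pair at E on RV]
5. ∠AVE = 30°  [EQ∥VA, co-interior at V–E]

∠AVE = 30°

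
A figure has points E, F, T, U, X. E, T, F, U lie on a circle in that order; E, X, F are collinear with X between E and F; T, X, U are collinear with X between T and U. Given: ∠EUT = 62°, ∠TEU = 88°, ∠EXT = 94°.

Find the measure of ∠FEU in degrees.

∠FEU = 32°

1. ∠EFT = 62°  [same arc ET]
2. ∠FXT = 86°  [linear pair at X on EF]
3. ∠FTU = 32°  [△TXF]
4. ∠FEU = 32°  [same arc FU]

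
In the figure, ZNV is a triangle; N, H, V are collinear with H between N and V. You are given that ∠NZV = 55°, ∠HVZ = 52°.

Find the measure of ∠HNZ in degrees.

1. ∠NVZ = 52°  [H on ray VN]
2. ∠VNZ = 73°  [△ZNV]
3. ∠HNZ = 73°  [H on ray NV]

∠HNZ = 73°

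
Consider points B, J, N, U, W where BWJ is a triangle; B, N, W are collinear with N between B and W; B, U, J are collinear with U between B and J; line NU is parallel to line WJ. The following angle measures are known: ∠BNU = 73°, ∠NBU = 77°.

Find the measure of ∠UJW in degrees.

∠UJW = 30°

1. ∠BUN = 30°  [△BNU]
2. ∠JUN = 150°  [linear pair at U on BJ]
3. ∠UJW = 30°  [NU∥WJ, co-interior at J–U]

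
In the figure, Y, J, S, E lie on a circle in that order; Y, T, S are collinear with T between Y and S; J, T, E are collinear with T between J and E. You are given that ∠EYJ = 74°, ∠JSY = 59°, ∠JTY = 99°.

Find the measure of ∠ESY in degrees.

∠ESY = 47°

1. ∠JEY = 59°  [same arc YJ]
2. ∠EJY = 47°  [△YJE]
3. ∠ESY = 47°  [same arc YE]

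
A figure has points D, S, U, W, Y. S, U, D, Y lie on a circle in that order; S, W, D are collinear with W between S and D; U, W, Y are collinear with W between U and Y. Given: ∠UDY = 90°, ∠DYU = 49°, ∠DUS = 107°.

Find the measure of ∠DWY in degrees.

∠DWY = 65°

1. ∠DUY = 41°  [△UDY]
2. ∠DYS = 73°  [cyclic SUDY, opposite ∠U+∠Y]
3. ∠DSY = 41°  [same arc DY]
4. ∠SDY = 66°  [△SDY]
5. ∠DWY = 65°  [△DWY]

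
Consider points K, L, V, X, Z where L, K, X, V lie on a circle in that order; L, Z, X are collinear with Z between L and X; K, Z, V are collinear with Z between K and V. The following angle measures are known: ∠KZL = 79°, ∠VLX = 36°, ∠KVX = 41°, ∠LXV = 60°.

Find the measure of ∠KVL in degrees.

∠KVL = 43°

1. ∠VKX = 36°  [same arc XV]
2. ∠KXV = 103°  [△KXV]
3. ∠LKV = 60°  [same arc LV]
4. ∠KLV = 77°  [cyclic LKXV, opposite ∠L+∠X]
5. ∠KVL = 43°  [△LKV]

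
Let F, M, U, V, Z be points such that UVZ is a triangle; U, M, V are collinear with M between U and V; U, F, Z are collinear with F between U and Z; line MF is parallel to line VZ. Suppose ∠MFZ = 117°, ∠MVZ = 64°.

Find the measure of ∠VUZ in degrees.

∠VUZ = 53°

1. ∠MFU = 63°  [linear pair at F on UZ]
2. ∠UVZ = 64°  [M on ray VU]
3. ∠UZV = 63°  [MF∥VZ, corresponding at F]
4. ∠VUZ = 53°  [△UVZ]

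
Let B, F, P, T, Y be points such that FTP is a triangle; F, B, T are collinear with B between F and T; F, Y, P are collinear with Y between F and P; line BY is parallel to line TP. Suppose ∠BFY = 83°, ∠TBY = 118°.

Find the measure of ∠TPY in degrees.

∠TPY = 35°

1. ∠FBY = 62°  [linear pair at B on FT]
2. ∠BYF = 35°  [△FBY]
3. ∠BYP = 145°  [linear pair at Y on FP]
4. ∠TPY = 35°  [BY∥TP, co-interior at P–Y]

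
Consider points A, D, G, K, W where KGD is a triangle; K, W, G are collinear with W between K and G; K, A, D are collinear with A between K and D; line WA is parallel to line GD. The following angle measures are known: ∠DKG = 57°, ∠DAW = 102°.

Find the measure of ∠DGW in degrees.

∠DGW = 45°

1. ∠AKW = 57°  [W on KG, A on KD]
2. ∠KAW = 78°  [linear pair at A on KD]
3. ∠AWK = 45°  [△KWA]
4. ∠AWG = 135°  [linear pair at W on KG]
5. ∠DGW = 45°  [WA∥GD, co-interior at G–W]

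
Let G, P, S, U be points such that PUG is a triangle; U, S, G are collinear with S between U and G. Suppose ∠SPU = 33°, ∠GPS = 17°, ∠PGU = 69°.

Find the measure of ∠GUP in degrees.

∠GUP = 61°

1. ∠PGS = 69°  [S on ray GU]
2. ∠GSP = 94°  [△PSG]
3. ∠PSU = 86°  [linear pair at S on UG]
4. ∠PUS = 61°  [△PUS]
5. ∠GUP = 61°  [S on ray UG]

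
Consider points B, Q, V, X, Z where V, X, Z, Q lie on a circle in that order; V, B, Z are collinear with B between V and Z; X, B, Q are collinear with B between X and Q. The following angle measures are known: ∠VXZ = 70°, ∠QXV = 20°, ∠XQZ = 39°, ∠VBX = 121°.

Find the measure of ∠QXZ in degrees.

∠QXZ = 50°

1. ∠XVZ = 39°  [△VBX]
2. ∠XBZ = 59°  [linear pair at B on VZ]
3. ∠VZX = 71°  [△VXZ]
4. ∠QXZ = 50°  [△XBZ]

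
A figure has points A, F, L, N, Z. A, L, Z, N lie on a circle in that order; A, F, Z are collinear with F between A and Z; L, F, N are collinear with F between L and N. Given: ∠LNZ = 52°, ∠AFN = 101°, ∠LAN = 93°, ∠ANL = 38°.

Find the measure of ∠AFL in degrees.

∠AFL = 79°

1. ∠LAZ = 52°  [same arc LZ]
2. ∠ALN = 49°  [△ALN]
3. ∠AFL = 79°  [△AFL]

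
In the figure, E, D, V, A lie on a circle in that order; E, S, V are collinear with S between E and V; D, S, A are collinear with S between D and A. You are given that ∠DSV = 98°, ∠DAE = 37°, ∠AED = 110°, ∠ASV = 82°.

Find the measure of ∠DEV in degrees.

∠DEV = 65°

1. ∠DSE = 82°  [linear pair at S on EV]
2. ∠ADE = 33°  [△EDA]
3. ∠DEV = 65°  [△ESD]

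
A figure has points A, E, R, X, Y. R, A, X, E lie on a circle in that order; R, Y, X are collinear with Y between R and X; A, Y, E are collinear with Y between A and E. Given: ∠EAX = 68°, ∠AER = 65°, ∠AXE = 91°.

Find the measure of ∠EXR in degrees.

1. ∠ERX = 68°  [same arc XE]
2. ∠AEX = 21°  [△AXE]
3. ∠EYR = 47°  [△RYE]
4. ∠EYX = 133°  [linear pair at Y on RX]
5. ∠EXR = 26°  [△XYE]

∠EXR = 26°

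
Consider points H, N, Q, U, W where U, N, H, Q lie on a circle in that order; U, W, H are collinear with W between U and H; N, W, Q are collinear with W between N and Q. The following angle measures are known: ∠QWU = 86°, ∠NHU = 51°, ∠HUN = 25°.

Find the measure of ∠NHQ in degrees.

∠NHQ = 112°

1. ∠HWN = 86°  [vertical angles at W]
2. ∠HNQ = 43°  [△NWH]
3. ∠HQN = 25°  [same arc NH]
4. ∠NHQ = 112°  [△NHQ]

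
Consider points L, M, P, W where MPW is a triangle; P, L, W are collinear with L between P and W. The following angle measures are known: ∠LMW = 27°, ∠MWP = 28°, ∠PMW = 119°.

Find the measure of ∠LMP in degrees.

1. ∠MPW = 33°  [△MPW]
2. ∠LWM = 28°  [L on ray WP]
3. ∠LPM = 33°  [L on ray PW]
4. ∠MLW = 125°  [△MLW]
5. ∠MLP = 55°  [linear pair at L on PW]
6. ∠LMP = 92°  [△MPL]

∠LMP = 92°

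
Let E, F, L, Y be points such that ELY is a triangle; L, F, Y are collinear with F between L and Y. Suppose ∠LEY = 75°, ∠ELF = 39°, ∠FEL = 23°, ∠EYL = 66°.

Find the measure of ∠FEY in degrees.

1. ∠EFL = 118°  [△ELF]
2. ∠EYF = 66°  [F on ray YL]
3. ∠EFY = 62°  [linear pair at F on LY]
4. ∠FEY = 52°  [△EFY]

∠FEY = 52°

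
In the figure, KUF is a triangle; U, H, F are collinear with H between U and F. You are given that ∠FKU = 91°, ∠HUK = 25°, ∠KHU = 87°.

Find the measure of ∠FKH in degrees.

∠FKH = 23°

1. ∠FUK = 25°  [H on ray UF]
2. ∠FHK = 93°  [linear pair at H on UF]
3. ∠KFU = 64°  [△KUF]
4. ∠HFK = 64°  [H on ray FU]
5. ∠FKH = 23°  [△KHF]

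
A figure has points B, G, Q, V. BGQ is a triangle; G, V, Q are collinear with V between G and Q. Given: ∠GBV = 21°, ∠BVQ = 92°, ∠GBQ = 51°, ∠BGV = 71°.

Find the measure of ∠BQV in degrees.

1. ∠BGQ = 71°  [V on ray GQ]
2. ∠BQG = 58°  [△BGQ]
3. ∠BQV = 58°  [V on ray QG]

∠BQV = 58°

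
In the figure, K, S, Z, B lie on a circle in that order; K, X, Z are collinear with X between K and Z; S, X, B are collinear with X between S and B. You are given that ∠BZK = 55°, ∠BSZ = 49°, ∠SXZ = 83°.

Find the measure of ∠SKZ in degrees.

∠SKZ = 28°

1. ∠BSK = 55°  [same arc KB]
2. ∠KXS = 97°  [linear pair at X on KZ]
3. ∠SKZ = 28°  [△KXS]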